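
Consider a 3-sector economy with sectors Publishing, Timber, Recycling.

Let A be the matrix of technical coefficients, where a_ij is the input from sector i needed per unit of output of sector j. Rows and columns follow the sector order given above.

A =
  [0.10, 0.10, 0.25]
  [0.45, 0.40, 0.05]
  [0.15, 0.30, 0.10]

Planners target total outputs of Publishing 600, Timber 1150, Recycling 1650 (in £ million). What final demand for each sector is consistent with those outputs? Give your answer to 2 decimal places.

I − A =
  [   0.90    -0.10    -0.25]
  [  -0.45     0.60    -0.05]
  [  -0.15    -0.30     0.90]
d = (I − A) x:
  d_1 = (+0.90)·600 + (-0.10)·1150 + (-0.25)·1650 = 12.50
  d_2 = (-0.45)·600 + (+0.60)·1150 + (-0.05)·1650 = 337.50
  d_3 = (-0.15)·600 + (-0.30)·1150 + (+0.90)·1650 = 1050.00

d_1 = 12.50, d_2 = 337.50, d_3 = 1050.00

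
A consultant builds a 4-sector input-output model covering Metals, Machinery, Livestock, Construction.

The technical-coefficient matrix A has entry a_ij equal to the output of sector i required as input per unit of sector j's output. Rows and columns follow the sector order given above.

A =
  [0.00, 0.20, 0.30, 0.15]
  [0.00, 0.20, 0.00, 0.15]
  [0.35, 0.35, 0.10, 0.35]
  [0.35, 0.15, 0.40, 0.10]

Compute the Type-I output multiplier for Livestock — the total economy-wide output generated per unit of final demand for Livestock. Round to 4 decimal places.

m_3 = 4.3788

I − A =
  [   1.00    -0.20    -0.30    -0.15]
  [   0.00     0.80     0.00    -0.15]
  [  -0.35    -0.35     0.90    -0.35]
  [  -0.35    -0.15    -0.40     0.90]
Compute the cofactors C_ij = (−1)^(i+j)·(3×3 minor ij) of I−A; the adjugate is their transpose:
adj(I−A) = Cᵀ =
  [ 0.49475   0.28550   0.26925   0.23475]
  [ 0.06825   0.47050   0.07575   0.11925]
  [ 0.36050   0.44450   0.64500   0.38500]
  [ 0.36400   0.38700   0.40400   0.63600]
det(I−A) = Σ_j (I−A)_1j·C_1j = (1.00)(0.49475) + (-0.20)(0.06825) + (-0.30)(0.36050) + (-0.15)(0.36400) = 0.31835
(I − A)⁻¹ = adj(I−A) / det(I−A) ≈
  [   1.55411     0.89681     0.84577     0.73740]
  [   0.21439     1.47793     0.23795     0.37459]
  [   1.13240     1.39626     2.02607     1.20936]
  [   1.14340     1.21564     1.26904     1.99780]
The output multiplier for sector j is the column-j sum of the Leontief inverse (I − A)⁻¹ = adj(I−A) / det(I−A).
Column 3 of adj(I−A): (0.26925, 0.07575, 0.64500, 0.40400); det(I−A) = 0.31835.
m_3 = (0.26925 + 0.07575 + 0.64500 + 0.40400) / 0.31835 = 1.394 / 0.31835 ≈ 4.3788.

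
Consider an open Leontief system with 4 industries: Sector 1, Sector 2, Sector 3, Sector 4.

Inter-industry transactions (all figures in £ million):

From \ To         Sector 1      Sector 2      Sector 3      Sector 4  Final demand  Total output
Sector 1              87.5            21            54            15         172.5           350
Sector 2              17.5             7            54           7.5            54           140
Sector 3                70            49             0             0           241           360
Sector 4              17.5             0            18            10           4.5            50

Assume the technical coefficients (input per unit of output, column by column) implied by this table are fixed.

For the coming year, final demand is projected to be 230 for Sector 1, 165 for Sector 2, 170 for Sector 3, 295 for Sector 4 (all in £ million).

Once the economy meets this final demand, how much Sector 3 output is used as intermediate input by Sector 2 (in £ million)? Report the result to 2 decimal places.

z_32 = 119.40

Technical coefficients a_ij = z_ij / X_j:
  a_11 = 87.5/350 = 0.25, a_21 = 17.5/350 = 0.05, a_31 = 70/350 = 0.20, a_41 = 17.5/350 = 0.05
  a_12 = 21/140 = 0.15, a_22 = 7/140 = 0.05, a_32 = 49/140 = 0.35, a_42 = 0/140 = 0.00
  a_13 = 54/360 = 0.15, a_23 = 54/360 = 0.15, a_33 = 0/360 = 0.00, a_43 = 18/360 = 0.05
  a_14 = 15/50 = 0.30, a_24 = 7.5/50 = 0.15, a_34 = 0/50 = 0.00, a_44 = 10/50 = 0.20
I − A =
  [   0.75    -0.15    -0.15    -0.30]
  [  -0.05     0.95    -0.15    -0.15]
  [  -0.20    -0.35     1.00     0.00]
  [  -0.05     0.00    -0.05     0.80]
Compute the cofactors C_ij = (−1)^(i+j)·(3×3 minor ij) of I−A; the adjugate is their transpose:
adj(I−A) = Cᵀ =
  [ 0.715375   0.167250   0.147375   0.299625]
  [ 0.073000   0.558000   0.101250   0.132000]
  [ 0.168625   0.228750   0.548625   0.106125]
  [ 0.055250   0.024750   0.043500   0.630000]
det(I−A) = Σ_j (I−A)_1j·C_1j = (0.75)(0.715375) + (-0.15)(0.073000) + (-0.15)(0.168625) + (-0.30)(0.055250) = 0.4837125
(I − A)⁻¹ = adj(I−A) / det(I−A) ≈
  [   1.4789     0.3458     0.3047     0.6194]
  [   0.1509     1.1536     0.2093     0.2729]
  [   0.3486     0.4729     1.1342     0.2194]
  [   0.1142     0.0512     0.0899     1.3024]
First solve x = (I − A)⁻¹ d = adj(I−A)·d / det(I−A); in particular x_2 = (0.073000·230 + 0.558000·165 + 0.101250·170 + 0.132000·295) / 0.4837125 = 165.0125 / 0.4837125 ≈ 341.1376.
Intermediate flow from 3 to 2: z_32 = a_32 · x_2 = 0.35 × 165.0125 / 0.4837125 = 57.754375 / 0.4837125 ≈ 119.40.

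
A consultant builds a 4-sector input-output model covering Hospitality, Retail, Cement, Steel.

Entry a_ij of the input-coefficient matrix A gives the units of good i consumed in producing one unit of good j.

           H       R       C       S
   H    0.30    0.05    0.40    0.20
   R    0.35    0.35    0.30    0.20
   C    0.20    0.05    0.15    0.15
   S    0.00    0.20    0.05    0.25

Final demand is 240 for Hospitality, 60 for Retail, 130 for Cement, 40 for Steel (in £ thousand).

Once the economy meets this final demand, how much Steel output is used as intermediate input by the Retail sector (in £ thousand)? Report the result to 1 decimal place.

z_SR = 151.2

I − A =
  [   0.70    -0.05    -0.40    -0.20]
  [  -0.35     0.65    -0.30    -0.20]
  [  -0.20    -0.05     0.85    -0.15]
  [   0.00    -0.20    -0.05     0.75]
Compute the cofactors C_ij = (−1)^(i+j)·(3×3 minor ij) of I−A; the adjugate is their transpose:
adj(I−A) = Cᵀ =
  [ 0.354750   0.093000   0.209250   0.161250]
  [ 0.267500   0.379000   0.273000   0.227000]
  [ 0.113125   0.062750   0.286125   0.104125]
  [ 0.078875   0.105250   0.091875   0.299375]
det(I−A) = Σ_j (I−A)_1j·C_1j = (0.70)(0.354750) + (-0.05)(0.267500) + (-0.40)(0.113125) + (-0.20)(0.078875) = 0.173925
(I − A)⁻¹ = adj(I−A) / det(I−A) ≈
  [   2.0397     0.5347     1.2031     0.9271]
  [   1.5380     2.1791     1.5696     1.3052]
  [   0.6504     0.3608     1.6451     0.5987]
  [   0.4535     0.6051     0.5282     1.7213]
First solve x = (I − A)⁻¹ d = adj(I−A)·d / det(I−A); in particular x_R = (0.267500·240 + 0.379000·60 + 0.273000·130 + 0.227000·40) / 0.173925 = 131.51 / 0.173925 ≈ 756.131.
Intermediate flow from S to R: z_SR = a_SR · x_R = 0.20 × 131.51 / 0.173925 = 26.302 / 0.173925 ≈ 151.2.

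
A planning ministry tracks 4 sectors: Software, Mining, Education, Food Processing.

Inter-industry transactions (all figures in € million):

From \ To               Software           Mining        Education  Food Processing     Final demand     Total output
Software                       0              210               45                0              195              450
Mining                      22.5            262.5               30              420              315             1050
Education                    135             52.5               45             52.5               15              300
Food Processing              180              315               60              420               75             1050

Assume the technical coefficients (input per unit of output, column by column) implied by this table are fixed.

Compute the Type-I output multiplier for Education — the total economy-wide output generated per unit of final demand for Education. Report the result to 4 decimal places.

m_E = 3.7647

Technical coefficients a_ij = z_ij / X_j:
  a_SS = 0/450 = 0.00, a_MS = 22.5/450 = 0.05, a_ES = 135/450 = 0.30, a_FS = 180/450 = 0.40
  a_SM = 210/1050 = 0.20, a_MM = 262.5/1050 = 0.25, a_EM = 52.5/1050 = 0.05, a_FM = 315/1050 = 0.30
  a_SE = 45/300 = 0.15, a_ME = 30/300 = 0.10, a_EE = 45/300 = 0.15, a_FE = 60/300 = 0.20
  a_SF = 0/1050 = 0.00, a_MF = 420/1050 = 0.40, a_EF = 52.5/1050 = 0.05, a_FF = 420/1050 = 0.40
I − A =
  [   1.00    -0.20    -0.15     0.00]
  [  -0.05     0.75    -0.10    -0.40]
  [  -0.30    -0.05     0.85    -0.05]
  [  -0.40    -0.30    -0.20     0.60]
Compute the cofactors C_ij = (−1)^(i+j)·(3×3 minor ij) of I−A; the adjugate is their transpose:
adj(I−A) = Cᵀ =
  [ 0.264500   0.106750   0.077500   0.077625]
  [ 0.205000   0.470000   0.168500   0.327375]
  [ 0.124250   0.085000   0.292000   0.081000]
  [ 0.320250   0.334500   0.233250   0.583875]
det(I−A) = Σ_j (I−A)_1j·C_1j = (1.00)(0.264500) + (-0.20)(0.205000) + (-0.15)(0.124250) + (0.00)(0.320250) = 0.2048625
(I − A)⁻¹ = adj(I−A) / det(I−A) ≈
  [   1.29111     0.52108     0.37830     0.37891]
  [   1.00067     2.29422     0.82250     1.59802]
  [   0.60650     0.41491     1.42535     0.39539]
  [   1.56324     1.63280     1.13857     2.85008]
The output multiplier for sector j is the column-j sum of the Leontief inverse (I − A)⁻¹ = adj(I−A) / det(I−A).
Column E of adj(I−A): (0.077500, 0.168500, 0.292000, 0.233250); det(I−A) = 0.2048625.
m_E = (0.077500 + 0.168500 + 0.292000 + 0.233250) / 0.2048625 = 0.77125 / 0.2048625 ≈ 3.7647.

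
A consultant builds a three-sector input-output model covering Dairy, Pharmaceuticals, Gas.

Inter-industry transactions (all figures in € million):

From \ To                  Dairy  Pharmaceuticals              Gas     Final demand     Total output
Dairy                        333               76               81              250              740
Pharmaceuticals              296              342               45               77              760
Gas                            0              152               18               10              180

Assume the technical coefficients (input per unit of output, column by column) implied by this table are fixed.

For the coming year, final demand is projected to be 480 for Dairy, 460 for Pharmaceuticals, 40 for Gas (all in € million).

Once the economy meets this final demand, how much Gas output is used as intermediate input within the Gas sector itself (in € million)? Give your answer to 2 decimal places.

Technical coefficients a_ij = z_ij / X_j:
  a_11 = 333/740 = 0.45, a_21 = 296/740 = 0.40, a_31 = 0/740 = 0.00
  a_12 = 76/760 = 0.10, a_22 = 342/760 = 0.45, a_32 = 152/760 = 0.20
  a_13 = 81/180 = 0.45, a_23 = 45/180 = 0.25, a_33 = 18/180 = 0.10
I − A =
  [   0.55    -0.10    -0.45]
  [  -0.40     0.55    -0.25]
  [   0.00    -0.20     0.90]
Cofactors of I−A, C_ij = (−1)^(i+j)·(minor ij) (rows/columns in the sector order above):
  C_11 = (0.55)(0.90) − (-0.25)(-0.20) = 0.4450
  C_12 = −[(-0.40)(0.90) − (-0.25)(0.00)] = 0.3600
  C_13 = (-0.40)(-0.20) − (0.55)(0.00) = 0.0800
  C_21 = −[(-0.10)(0.90) − (-0.45)(-0.20)] = 0.1800
  C_22 = (0.55)(0.90) − (-0.45)(0.00) = 0.4950
  C_23 = −[(0.55)(-0.20) − (-0.10)(0.00)] = 0.1100
  C_31 = (-0.10)(-0.25) − (-0.45)(0.55) = 0.2725
  C_32 = −[(0.55)(-0.25) − (-0.45)(-0.40)] = 0.3175
  C_33 = (0.55)(0.55) − (-0.10)(-0.40) = 0.2625
det(I−A) = Σ_j (I−A)_1j·C_1j = (0.55)(0.4450) + (-0.10)(0.3600) + (-0.45)(0.0800) = 0.17275
adj(I−A) = Cᵀ =
  [ 0.4450   0.1800   0.2725]
  [ 0.3600   0.4950   0.3175]
  [ 0.0800   0.1100   0.2625]
(I − A)⁻¹ = adj(I−A) / det(I−A) ≈
  [   2.5760     1.0420     1.5774]
  [   2.0839     2.8654     1.8379]
  [   0.4631     0.6368     1.5195]
First solve x = (I − A)⁻¹ d = adj(I−A)·d / det(I−A); in particular x_3 = (0.0800·480 + 0.1100·460 + 0.2625·40) / 0.17275 = 99.50 / 0.17275 ≈ 575.9768.
Intermediate flow from 3 to 3: z_33 = a_33 · x_3 = 0.10 × 99.50 / 0.17275 = 9.95 / 0.17275 ≈ 57.60.

z_33 = 57.60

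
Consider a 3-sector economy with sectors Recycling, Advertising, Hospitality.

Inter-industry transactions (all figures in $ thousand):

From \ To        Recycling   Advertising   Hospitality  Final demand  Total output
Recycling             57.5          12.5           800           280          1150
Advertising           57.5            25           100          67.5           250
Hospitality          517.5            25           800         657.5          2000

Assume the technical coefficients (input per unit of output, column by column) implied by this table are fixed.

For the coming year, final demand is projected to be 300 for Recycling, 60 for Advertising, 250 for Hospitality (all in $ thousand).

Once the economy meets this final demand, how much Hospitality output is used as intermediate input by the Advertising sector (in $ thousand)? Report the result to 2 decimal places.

z_HA = 16.40

Technical coefficients a_ij = z_ij / X_j:
  a_RR = 57.5/1150 = 0.05, a_AR = 57.5/1150 = 0.05, a_HR = 517.5/1150 = 0.45
  a_RA = 12.5/250 = 0.05, a_AA = 25/250 = 0.10, a_HA = 25/250 = 0.10
  a_RH = 800/2000 = 0.40, a_AH = 100/2000 = 0.05, a_HH = 800/2000 = 0.40
I − A =
  [   0.95    -0.05    -0.40]
  [  -0.05     0.90    -0.05]
  [  -0.45    -0.10     0.60]
Cofactors of I−A, C_ij = (−1)^(i+j)·(minor ij) (rows/columns in the sector order above):
  C_11 = (0.90)(0.60) − (-0.05)(-0.10) = 0.5350
  C_12 = −[(-0.05)(0.60) − (-0.05)(-0.45)] = 0.0525
  C_13 = (-0.05)(-0.10) − (0.90)(-0.45) = 0.4100
  C_21 = −[(-0.05)(0.60) − (-0.40)(-0.10)] = 0.0700
  C_22 = (0.95)(0.60) − (-0.40)(-0.45) = 0.3900
  C_23 = −[(0.95)(-0.10) − (-0.05)(-0.45)] = 0.1175
  C_31 = (-0.05)(-0.05) − (-0.40)(0.90) = 0.3625
  C_32 = −[(0.95)(-0.05) − (-0.40)(-0.05)] = 0.0675
  C_33 = (0.95)(0.90) − (-0.05)(-0.05) = 0.8525
det(I−A) = Σ_j (I−A)_1j·C_1j = (0.95)(0.5350) + (-0.05)(0.0525) + (-0.40)(0.4100) = 0.341625
adj(I−A) = Cᵀ =
  [ 0.5350   0.0700   0.3625]
  [ 0.0525   0.3900   0.0675]
  [ 0.4100   0.1175   0.8525]
(I − A)⁻¹ = adj(I−A) / det(I−A) ≈
  [   1.5660     0.2049     1.0611]
  [   0.1537     1.1416     0.1976]
  [   1.2001     0.3439     2.4954]
First solve x = (I − A)⁻¹ d = adj(I−A)·d / det(I−A); in particular x_A = (0.0525·300 + 0.3900·60 + 0.0675·250) / 0.341625 = 56.025 / 0.341625 ≈ 163.9956.
Intermediate flow from H to A: z_HA = a_HA · x_A = 0.10 × 56.025 / 0.341625 = 5.6025 / 0.341625 ≈ 16.40.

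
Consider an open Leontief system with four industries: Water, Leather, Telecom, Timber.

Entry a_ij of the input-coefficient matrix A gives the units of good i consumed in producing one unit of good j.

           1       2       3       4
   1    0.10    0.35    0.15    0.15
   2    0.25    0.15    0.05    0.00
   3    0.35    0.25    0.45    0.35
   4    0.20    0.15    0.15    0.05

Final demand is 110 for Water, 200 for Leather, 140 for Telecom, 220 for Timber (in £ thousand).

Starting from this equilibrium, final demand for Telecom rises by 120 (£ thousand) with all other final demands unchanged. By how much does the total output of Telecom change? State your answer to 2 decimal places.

I − A =
  [   0.90    -0.35    -0.15    -0.15]
  [  -0.25     0.85    -0.05     0.00]
  [  -0.35    -0.25     0.55    -0.35]
  [  -0.20    -0.15    -0.15     0.95]
Compute the cofactors C_ij = (−1)^(i+j)·(3×3 minor ij) of I−A; the adjugate is their transpose:
adj(I−A) = Cᵀ =
  [ 0.385000   0.226000   0.158000   0.119000]
  [ 0.137625   0.338250   0.082500   0.052125]
  [ 0.414625   0.402250   0.612500   0.291125]
  [ 0.168250   0.164500   0.143000   0.301250]
det(I−A) = Σ_j (I−A)_1j·C_1j = (0.90)(0.385000) + (-0.35)(0.137625) + (-0.15)(0.414625) + (-0.15)(0.168250) = 0.2109
(I − A)⁻¹ = adj(I−A) / det(I−A) ≈
  [   1.8255     1.0716     0.7492     0.5642]
  [   0.6526     1.6038     0.3912     0.2472]
  [   1.9660     1.9073     2.9042     1.3804]
  [   0.7978     0.7800     0.6780     1.4284]
Δx = (I − A)⁻¹ Δd with Δd having +120 in the Telecom component and 0 elsewhere.
So Δx_3 = L_33 · (+120), where L_33 = adj(I−A)_33 / det(I−A) = 0.612500 / 0.2109.
Δx_3 = 0.612500 × (+120) / 0.2109 = 73.50 / 0.2109 ≈ 348.51.

Δx_3 = 348.51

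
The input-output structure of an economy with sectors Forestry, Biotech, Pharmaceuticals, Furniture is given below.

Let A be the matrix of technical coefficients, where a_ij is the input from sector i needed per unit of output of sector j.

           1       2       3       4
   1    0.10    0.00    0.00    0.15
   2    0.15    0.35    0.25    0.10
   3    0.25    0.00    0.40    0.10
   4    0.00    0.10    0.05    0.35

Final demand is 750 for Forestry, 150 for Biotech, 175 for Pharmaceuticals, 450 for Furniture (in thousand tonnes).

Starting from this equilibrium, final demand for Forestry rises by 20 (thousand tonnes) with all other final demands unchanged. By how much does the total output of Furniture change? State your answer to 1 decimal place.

I − A =
  [   0.90     0.00     0.00    -0.15]
  [  -0.15     0.65    -0.25    -0.10]
  [  -0.25     0.00     0.60    -0.10]
  [   0.00    -0.10    -0.05     0.65]
Compute the cofactors C_ij = (−1)^(i+j)·(3×3 minor ij) of I−A; the adjugate is their transpose:
adj(I−A) = Cᵀ =
  [ 0.241750   0.009000   0.008625   0.058500]
  [ 0.099625   0.344625   0.151875   0.099375]
  [ 0.104625   0.012750   0.369000   0.082875]
  [ 0.023375   0.054000   0.051750   0.351000]
det(I−A) = Σ_j (I−A)_1j·C_1j = (0.90)(0.241750) + (0.00)(0.099625) + (0.00)(0.104625) + (-0.15)(0.023375) = 0.21406875
(I − A)⁻¹ = adj(I−A) / det(I−A) ≈
  [   1.1293     0.0420     0.0403     0.2733]
  [   0.4654     1.6099     0.7095     0.4642]
  [   0.4887     0.0596     1.7237     0.3871]
  [   0.1092     0.2523     0.2417     1.6397]
Δx = (I − A)⁻¹ Δd with Δd having +20 in the Forestry component and 0 elsewhere.
So Δx_4 = L_41 · (+20), where L_41 = adj(I−A)_41 / det(I−A) = 0.023375 / 0.21406875.
Δx_4 = 0.023375 × (+20) / 0.21406875 = 0.4675 / 0.21406875 ≈ 2.2.

Δx_4 = 2.2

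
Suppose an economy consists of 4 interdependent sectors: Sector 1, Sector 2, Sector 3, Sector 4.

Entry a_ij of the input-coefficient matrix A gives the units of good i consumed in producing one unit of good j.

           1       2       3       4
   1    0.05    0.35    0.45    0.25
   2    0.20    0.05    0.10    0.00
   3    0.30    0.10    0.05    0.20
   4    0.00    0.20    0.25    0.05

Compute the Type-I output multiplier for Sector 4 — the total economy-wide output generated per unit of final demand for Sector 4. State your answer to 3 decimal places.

I − A =
  [   0.95    -0.35    -0.45    -0.25]
  [  -0.20     0.95    -0.10     0.00]
  [  -0.30    -0.10     0.95    -0.20]
  [   0.00    -0.20    -0.25     0.95]
Compute the cofactors C_ij = (−1)^(i+j)·(3×3 minor ij) of I−A; the adjugate is their transpose:
adj(I−A) = Cᵀ =
  [ 0.796375   0.412875   0.503750   0.315625]
  [ 0.199000   0.662875   0.188250   0.092000]
  [ 0.297750   0.243000   0.780875   0.242750]
  [ 0.120250   0.203500   0.245125   0.633625]
det(I−A) = Σ_j (I−A)_1j·C_1j = (0.95)(0.796375) + (-0.35)(0.199000) + (-0.45)(0.297750) + (-0.25)(0.120250) = 0.52285625
(I − A)⁻¹ = adj(I−A) / det(I−A) ≈
  [   1.5231     0.7897     0.9635     0.6037]
  [   0.3806     1.2678     0.3600     0.1760]
  [   0.5695     0.4648     1.4935     0.4643]
  [   0.2300     0.3892     0.4688     1.2119]
The output multiplier for sector j is the column-j sum of the Leontief inverse (I − A)⁻¹ = adj(I−A) / det(I−A).
Column 4 of adj(I−A): (0.315625, 0.092000, 0.242750, 0.633625); det(I−A) = 0.52285625.
m_4 = (0.315625 + 0.092000 + 0.242750 + 0.633625) / 0.52285625 = 1.284 / 0.52285625 ≈ 2.456.

m_4 = 2.456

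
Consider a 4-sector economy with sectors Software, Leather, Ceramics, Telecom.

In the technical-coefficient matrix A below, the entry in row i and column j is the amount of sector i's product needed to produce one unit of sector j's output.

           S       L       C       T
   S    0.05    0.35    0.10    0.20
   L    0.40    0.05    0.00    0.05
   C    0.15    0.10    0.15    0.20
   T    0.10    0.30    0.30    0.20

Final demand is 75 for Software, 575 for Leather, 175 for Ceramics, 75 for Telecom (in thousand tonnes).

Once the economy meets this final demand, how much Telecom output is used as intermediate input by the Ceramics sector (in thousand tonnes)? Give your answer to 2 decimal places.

z_TC = 179.57

I − A =
  [   0.95    -0.35    -0.10    -0.20]
  [  -0.40     0.95     0.00    -0.05]
  [  -0.15    -0.10     0.85    -0.20]
  [  -0.10    -0.30    -0.30     0.80]
Compute the cofactors C_ij = (−1)^(i+j)·(3×3 minor ij) of I−A; the adjugate is their transpose:
adj(I−A) = Cᵀ =
  [ 0.574750   0.288000   0.136750   0.195875]
  [ 0.254500   0.549000   0.070750   0.115625]
  [ 0.187250   0.189000   0.551000   0.196375]
  [ 0.237500   0.312750   0.250250   0.629875]
det(I−A) = Σ_j (I−A)_1j·C_1j = (0.95)(0.574750) + (-0.35)(0.254500) + (-0.10)(0.187250) + (-0.20)(0.237500) = 0.3907125
(I − A)⁻¹ = adj(I−A) / det(I−A) ≈
  [   1.4710     0.7371     0.3500     0.5013]
  [   0.6514     1.4051     0.1811     0.2959]
  [   0.4793     0.4837     1.4102     0.5026]
  [   0.6079     0.8005     0.6405     1.6121]
First solve x = (I − A)⁻¹ d = adj(I−A)·d / det(I−A); in particular x_C = (0.187250·75 + 0.189000·575 + 0.551000·175 + 0.196375·75) / 0.3907125 = 233.871875 / 0.3907125 ≈ 598.5779.
Intermediate flow from T to C: z_TC = a_TC · x_C = 0.30 × 233.871875 / 0.3907125 = 70.1615625 / 0.3907125 ≈ 179.57.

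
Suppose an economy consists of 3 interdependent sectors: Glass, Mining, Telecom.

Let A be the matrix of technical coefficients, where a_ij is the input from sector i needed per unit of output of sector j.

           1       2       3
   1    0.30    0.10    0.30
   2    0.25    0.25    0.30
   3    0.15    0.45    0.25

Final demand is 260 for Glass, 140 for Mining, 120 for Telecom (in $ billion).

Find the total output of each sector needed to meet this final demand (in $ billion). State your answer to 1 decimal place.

x_1 = 820.9, x_2 = 776.3, x_3 = 789.9

I − A =
  [   0.70    -0.10    -0.30]
  [  -0.25     0.75    -0.30]
  [  -0.15    -0.45     0.75]
Cofactors of I−A, C_ij = (−1)^(i+j)·(minor ij) (rows/columns in the sector order above):
  C_11 = (0.75)(0.75) − (-0.30)(-0.45) = 0.4275
  C_12 = −[(-0.25)(0.75) − (-0.30)(-0.15)] = 0.2325
  C_13 = (-0.25)(-0.45) − (0.75)(-0.15) = 0.2250
  C_21 = −[(-0.10)(0.75) − (-0.30)(-0.45)] = 0.2100
  C_22 = (0.70)(0.75) − (-0.30)(-0.15) = 0.4800
  C_23 = −[(0.70)(-0.45) − (-0.10)(-0.15)] = 0.3300
  C_31 = (-0.10)(-0.30) − (-0.30)(0.75) = 0.2550
  C_32 = −[(0.70)(-0.30) − (-0.30)(-0.25)] = 0.2850
  C_33 = (0.70)(0.75) − (-0.10)(-0.25) = 0.5000
det(I−A) = Σ_j (I−A)_1j·C_1j = (0.70)(0.4275) + (-0.10)(0.2325) + (-0.30)(0.2250) = 0.2085
adj(I−A) = Cᵀ =
  [ 0.4275   0.2100   0.2550]
  [ 0.2325   0.4800   0.2850]
  [ 0.2250   0.3300   0.5000]
(I − A)⁻¹ = adj(I−A) / det(I−A) ≈
  [   2.0504     1.0072     1.2230]
  [   1.1151     2.3022     1.3669]
  [   1.0791     1.5827     2.3981]
x = (I − A)⁻¹ d = adj(I−A)·d / det(I−A), with det(I−A) = 0.2085:
  x_1 = (0.4275·260 + 0.2100·140 + 0.2550·120) / 0.2085 = 171.15 / 0.2085 ≈ 820.9
  x_2 = (0.2325·260 + 0.4800·140 + 0.2850·120) / 0.2085 = 161.85 / 0.2085 ≈ 776.3
  x_3 = (0.2250·260 + 0.3300·140 + 0.5000·120) / 0.2085 = 164.70 / 0.2085 ≈ 789.9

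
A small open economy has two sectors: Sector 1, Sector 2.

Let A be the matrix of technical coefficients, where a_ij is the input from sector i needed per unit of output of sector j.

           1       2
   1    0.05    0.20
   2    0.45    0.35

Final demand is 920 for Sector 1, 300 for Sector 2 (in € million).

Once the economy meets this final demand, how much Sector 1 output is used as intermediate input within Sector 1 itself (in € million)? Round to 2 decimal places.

I − A =
  [   0.95    -0.20]
  [  -0.45     0.65]
det(I−A) = (0.95)(0.65) − (-0.20)(-0.45) = 0.5275
adj(I−A) = [[0.65, 0.20], [0.45, 0.95]]
(I − A)⁻¹ = adj(I−A) / det(I−A) ≈
  [   1.2322     0.3791]
  [   0.8531     1.8009]
First solve x = (I − A)⁻¹ d = adj(I−A)·d / det(I−A); in particular x_1 = (0.65·920 + 0.20·300) / 0.5275 = 658.00 / 0.5275 ≈ 1247.3934.
Intermediate flow from 1 to 1: z_11 = a_11 · x_1 = 0.05 × 658.00 / 0.5275 = 32.90 / 0.5275 ≈ 62.37.

z_11 = 62.37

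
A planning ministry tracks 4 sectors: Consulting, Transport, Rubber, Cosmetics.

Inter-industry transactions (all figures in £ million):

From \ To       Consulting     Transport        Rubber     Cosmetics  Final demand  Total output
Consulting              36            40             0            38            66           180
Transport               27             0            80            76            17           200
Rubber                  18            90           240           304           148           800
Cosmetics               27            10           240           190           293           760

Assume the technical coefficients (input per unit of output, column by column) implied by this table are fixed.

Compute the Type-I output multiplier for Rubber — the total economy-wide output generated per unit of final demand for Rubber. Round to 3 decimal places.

m_3 = 3.595

Technical coefficients a_ij = z_ij / X_j:
  a_11 = 36/180 = 0.20, a_21 = 27/180 = 0.15, a_31 = 18/180 = 0.10, a_41 = 27/180 = 0.15
  a_12 = 40/200 = 0.20, a_22 = 0/200 = 0.00, a_32 = 90/200 = 0.45, a_42 = 10/200 = 0.05
  a_13 = 0/800 = 0.00, a_23 = 80/800 = 0.10, a_33 = 240/800 = 0.30, a_43 = 240/800 = 0.30
  a_14 = 38/760 = 0.05, a_24 = 76/760 = 0.10, a_34 = 304/760 = 0.40, a_44 = 190/760 = 0.25
I − A =
  [   0.80    -0.20     0.00    -0.05]
  [  -0.15     1.00    -0.10    -0.10]
  [  -0.10    -0.45     0.70    -0.40]
  [  -0.15    -0.05    -0.30     0.75]
Compute the cofactors C_ij = (−1)^(i+j)·(3×3 minor ij) of I−A; the adjugate is their transpose:
adj(I−A) = Cᵀ =
  [ 0.352250   0.089500   0.036250   0.054750]
  [ 0.087750   0.317250   0.085500   0.093750]
  [ 0.194875   0.309875   0.562625   0.354375]
  [ 0.154250   0.163000   0.238000   0.501000]
det(I−A) = Σ_j (I−A)_1j·C_1j = (0.80)(0.352250) + (-0.20)(0.087750) + (0.00)(0.194875) + (-0.05)(0.154250) = 0.2565375
(I − A)⁻¹ = adj(I−A) / det(I−A) ≈
  [   1.3731     0.3489     0.1413     0.2134]
  [   0.3421     1.2367     0.3333     0.3654]
  [   0.7596     1.2079     2.1931     1.3814]
  [   0.6013     0.6354     0.9277     1.9529]
The output multiplier for sector j is the column-j sum of the Leontief inverse (I − A)⁻¹ = adj(I−A) / det(I−A).
Column 3 of adj(I−A): (0.036250, 0.085500, 0.562625, 0.238000); det(I−A) = 0.2565375.
m_3 = (0.036250 + 0.085500 + 0.562625 + 0.238000) / 0.2565375 = 0.922375 / 0.2565375 ≈ 3.595.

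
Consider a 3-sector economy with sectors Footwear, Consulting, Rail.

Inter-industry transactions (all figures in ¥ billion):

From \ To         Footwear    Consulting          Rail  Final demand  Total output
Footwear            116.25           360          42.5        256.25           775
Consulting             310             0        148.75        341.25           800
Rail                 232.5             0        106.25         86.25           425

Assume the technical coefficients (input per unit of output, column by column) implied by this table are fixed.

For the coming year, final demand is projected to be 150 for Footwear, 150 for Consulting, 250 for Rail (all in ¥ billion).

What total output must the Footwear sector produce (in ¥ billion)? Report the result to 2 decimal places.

x_1 = 534.98

Technical coefficients a_ij = z_ij / X_j:
  a_11 = 116.25/775 = 0.15, a_21 = 310/775 = 0.40, a_31 = 232.5/775 = 0.30
  a_12 = 360/800 = 0.45, a_22 = 0/800 = 0.00, a_32 = 0/800 = 0.00
  a_13 = 42.5/425 = 0.10, a_23 = 148.75/425 = 0.35, a_33 = 106.25/425 = 0.25
I − A =
  [   0.85    -0.45    -0.10]
  [  -0.40     1.00    -0.35]
  [  -0.30     0.00     0.75]
Cofactors of I−A, C_ij = (−1)^(i+j)·(minor ij) (rows/columns in the sector order above):
  C_11 = (1.00)(0.75) − (-0.35)(0.00) = 0.7500
  C_12 = −[(-0.40)(0.75) − (-0.35)(-0.30)] = 0.4050
  C_13 = (-0.40)(0.00) − (1.00)(-0.30) = 0.3000
  C_21 = −[(-0.45)(0.75) − (-0.10)(0.00)] = 0.3375
  C_22 = (0.85)(0.75) − (-0.10)(-0.30) = 0.6075
  C_23 = −[(0.85)(0.00) − (-0.45)(-0.30)] = 0.1350
  C_31 = (-0.45)(-0.35) − (-0.10)(1.00) = 0.2575
  C_32 = −[(0.85)(-0.35) − (-0.10)(-0.40)] = 0.3375
  C_33 = (0.85)(1.00) − (-0.45)(-0.40) = 0.6700
det(I−A) = Σ_j (I−A)_1j·C_1j = (0.85)(0.7500) + (-0.45)(0.4050) + (-0.10)(0.3000) = 0.42525
adj(I−A) = Cᵀ =
  [ 0.7500   0.3375   0.2575]
  [ 0.4050   0.6075   0.3375]
  [ 0.3000   0.1350   0.6700]
(I − A)⁻¹ = adj(I−A) / det(I−A) ≈
  [   1.7637     0.7937     0.6055]
  [   0.9524     1.4286     0.7937]
  [   0.7055     0.3175     1.5755]
x = (I − A)⁻¹ d = adj(I−A)·d / det(I−A), with det(I−A) = 0.42525:
  x_1 = (0.7500·150 + 0.3375·150 + 0.2575·250) / 0.42525 = 227.50 / 0.42525 ≈ 534.98
  x_2 = (0.4050·150 + 0.6075·150 + 0.3375·250) / 0.42525 = 236.25 / 0.42525 ≈ 555.56
  x_3 = (0.3000·150 + 0.1350·150 + 0.6700·250) / 0.42525 = 232.75 / 0.42525 ≈ 547.33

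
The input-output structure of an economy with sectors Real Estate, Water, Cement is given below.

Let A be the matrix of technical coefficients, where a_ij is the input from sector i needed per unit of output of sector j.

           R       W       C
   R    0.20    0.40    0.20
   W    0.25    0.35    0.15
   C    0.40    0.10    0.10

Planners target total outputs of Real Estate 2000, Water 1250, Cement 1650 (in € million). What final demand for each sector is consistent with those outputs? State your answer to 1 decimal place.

d_R = 770.0, d_W = 65.0, d_C = 560.0

I − A =
  [   0.80    -0.40    -0.20]
  [  -0.25     0.65    -0.15]
  [  -0.40    -0.10     0.90]
d = (I − A) x:
  d_R = (+0.80)·2000 + (-0.40)·1250 + (-0.20)·1650 = 770.0
  d_W = (-0.25)·2000 + (+0.65)·1250 + (-0.15)·1650 = 65.0
  d_C = (-0.40)·2000 + (-0.10)·1250 + (+0.90)·1650 = 560.0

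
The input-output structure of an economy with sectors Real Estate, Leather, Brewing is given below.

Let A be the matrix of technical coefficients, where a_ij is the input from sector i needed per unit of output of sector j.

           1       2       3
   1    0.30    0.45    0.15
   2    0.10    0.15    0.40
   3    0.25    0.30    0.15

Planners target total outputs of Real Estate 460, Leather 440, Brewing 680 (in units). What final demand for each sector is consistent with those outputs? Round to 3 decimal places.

I − A =
  [   0.70    -0.45    -0.15]
  [  -0.10     0.85    -0.40]
  [  -0.25    -0.30     0.85]
d = (I − A) x:
  d_1 = (+0.70)·460 + (-0.45)·440 + (-0.15)·680 = 22.000
  d_2 = (-0.10)·460 + (+0.85)·440 + (-0.40)·680 = 56.000
  d_3 = (-0.25)·460 + (-0.30)·440 + (+0.85)·680 = 331.000

d_1 = 22.000, d_2 = 56.000, d_3 = 331.000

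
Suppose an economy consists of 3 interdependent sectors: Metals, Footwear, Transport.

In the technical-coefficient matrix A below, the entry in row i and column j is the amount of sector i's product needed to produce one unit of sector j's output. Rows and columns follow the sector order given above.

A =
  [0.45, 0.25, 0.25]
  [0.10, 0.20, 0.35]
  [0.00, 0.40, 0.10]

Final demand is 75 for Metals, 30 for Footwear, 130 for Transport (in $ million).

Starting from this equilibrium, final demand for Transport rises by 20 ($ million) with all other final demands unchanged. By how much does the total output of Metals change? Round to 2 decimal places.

I − A =
  [   0.55    -0.25    -0.25]
  [  -0.10     0.80    -0.35]
  [   0.00    -0.40     0.90]
Cofactors of I−A, C_ij = (−1)^(i+j)·(minor ij) (rows/columns in the sector order above):
  C_11 = (0.80)(0.90) − (-0.35)(-0.40) = 0.5800
  C_12 = −[(-0.10)(0.90) − (-0.35)(0.00)] = 0.0900
  C_13 = (-0.10)(-0.40) − (0.80)(0.00) = 0.0400
  C_21 = −[(-0.25)(0.90) − (-0.25)(-0.40)] = 0.3250
  C_22 = (0.55)(0.90) − (-0.25)(0.00) = 0.4950
  C_23 = −[(0.55)(-0.40) − (-0.25)(0.00)] = 0.2200
  C_31 = (-0.25)(-0.35) − (-0.25)(0.80) = 0.2875
  C_32 = −[(0.55)(-0.35) − (-0.25)(-0.10)] = 0.2175
  C_33 = (0.55)(0.80) − (-0.25)(-0.10) = 0.4150
det(I−A) = Σ_j (I−A)_1j·C_1j = (0.55)(0.5800) + (-0.25)(0.0900) + (-0.25)(0.0400) = 0.2865
adj(I−A) = Cᵀ =
  [ 0.5800   0.3250   0.2875]
  [ 0.0900   0.4950   0.2175]
  [ 0.0400   0.2200   0.4150]
(I − A)⁻¹ = adj(I−A) / det(I−A) ≈
  [   2.0244     1.1344     1.0035]
  [   0.3141     1.7277     0.7592]
  [   0.1396     0.7679     1.4485]
Δx = (I − A)⁻¹ Δd with Δd having +20 in the Transport component and 0 elsewhere.
So Δx_M = L_MT · (+20), where L_MT = adj(I−A)_MT / det(I−A) = 0.2875 / 0.2865.
Δx_M = 0.2875 × (+20) / 0.2865 = 5.75 / 0.2865 ≈ 20.07.

Δx_M = 20.07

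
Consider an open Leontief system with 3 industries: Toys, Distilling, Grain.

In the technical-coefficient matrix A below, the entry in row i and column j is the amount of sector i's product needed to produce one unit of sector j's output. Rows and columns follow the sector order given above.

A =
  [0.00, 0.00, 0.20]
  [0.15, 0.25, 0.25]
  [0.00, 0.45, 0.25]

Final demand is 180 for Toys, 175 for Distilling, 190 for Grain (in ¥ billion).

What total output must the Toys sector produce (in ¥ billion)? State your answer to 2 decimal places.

I − A =
  [   1.00     0.00    -0.20]
  [  -0.15     0.75    -0.25]
  [   0.00    -0.45     0.75]
Cofactors of I−A, C_ij = (−1)^(i+j)·(minor ij) (rows/columns in the sector order above):
  C_11 = (0.75)(0.75) − (-0.25)(-0.45) = 0.4500
  C_12 = −[(-0.15)(0.75) − (-0.25)(0.00)] = 0.1125
  C_13 = (-0.15)(-0.45) − (0.75)(0.00) = 0.0675
  C_21 = −[(0.00)(0.75) − (-0.20)(-0.45)] = 0.0900
  C_22 = (1.00)(0.75) − (-0.20)(0.00) = 0.7500
  C_23 = −[(1.00)(-0.45) − (0.00)(0.00)] = 0.4500
  C_31 = (0.00)(-0.25) − (-0.20)(0.75) = 0.1500
  C_32 = −[(1.00)(-0.25) − (-0.20)(-0.15)] = 0.2800
  C_33 = (1.00)(0.75) − (0.00)(-0.15) = 0.7500
det(I−A) = Σ_j (I−A)_1j·C_1j = (1.00)(0.4500) + (0.00)(0.1125) + (-0.20)(0.0675) = 0.4365
adj(I−A) = Cᵀ =
  [ 0.4500   0.0900   0.1500]
  [ 0.1125   0.7500   0.2800]
  [ 0.0675   0.4500   0.7500]
(I − A)⁻¹ = adj(I−A) / det(I−A) ≈
  [   1.0309     0.2062     0.3436]
  [   0.2577     1.7182     0.6415]
  [   0.1546     1.0309     1.7182]
x = (I − A)⁻¹ d = adj(I−A)·d / det(I−A), with det(I−A) = 0.4365:
  x_1 = (0.4500·180 + 0.0900·175 + 0.1500·190) / 0.4365 = 125.25 / 0.4365 ≈ 286.94
  x_2 = (0.1125·180 + 0.7500·175 + 0.2800·190) / 0.4365 = 204.70 / 0.4365 ≈ 468.96
  x_3 = (0.0675·180 + 0.4500·175 + 0.7500·190) / 0.4365 = 233.40 / 0.4365 ≈ 534.71

x_1 = 286.94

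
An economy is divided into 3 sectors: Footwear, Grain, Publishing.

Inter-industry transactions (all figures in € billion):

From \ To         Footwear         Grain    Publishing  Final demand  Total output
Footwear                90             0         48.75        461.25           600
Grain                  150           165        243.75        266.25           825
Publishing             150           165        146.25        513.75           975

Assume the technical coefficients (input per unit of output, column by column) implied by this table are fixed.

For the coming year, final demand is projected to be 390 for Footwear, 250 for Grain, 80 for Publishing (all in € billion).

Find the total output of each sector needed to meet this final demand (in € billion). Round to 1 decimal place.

x_F = 480.7, x_G = 578.9, x_P = 371.7

Technical coefficients a_ij = z_ij / X_j:
  a_FF = 90/600 = 0.15, a_GF = 150/600 = 0.25, a_PF = 150/600 = 0.25
  a_FG = 0/825 = 0.00, a_GG = 165/825 = 0.20, a_PG = 165/825 = 0.20
  a_FP = 48.75/975 = 0.05, a_GP = 243.75/975 = 0.25, a_PP = 146.25/975 = 0.15
I − A =
  [   0.85     0.00    -0.05]
  [  -0.25     0.80    -0.25]
  [  -0.25    -0.20     0.85]
Cofactors of I−A, C_ij = (−1)^(i+j)·(minor ij) (rows/columns in the sector order above):
  C_11 = (0.80)(0.85) − (-0.25)(-0.20) = 0.6300
  C_12 = −[(-0.25)(0.85) − (-0.25)(-0.25)] = 0.2750
  C_13 = (-0.25)(-0.20) − (0.80)(-0.25) = 0.2500
  C_21 = −[(0.00)(0.85) − (-0.05)(-0.20)] = 0.0100
  C_22 = (0.85)(0.85) − (-0.05)(-0.25) = 0.7100
  C_23 = −[(0.85)(-0.20) − (0.00)(-0.25)] = 0.1700
  C_31 = (0.00)(-0.25) − (-0.05)(0.80) = 0.0400
  C_32 = −[(0.85)(-0.25) − (-0.05)(-0.25)] = 0.2250
  C_33 = (0.85)(0.80) − (0.00)(-0.25) = 0.6800
det(I−A) = Σ_j (I−A)_1j·C_1j = (0.85)(0.6300) + (0.00)(0.2750) + (-0.05)(0.2500) = 0.5230
adj(I−A) = Cᵀ =
  [ 0.6300   0.0100   0.0400]
  [ 0.2750   0.7100   0.2250]
  [ 0.2500   0.1700   0.6800]
(I − A)⁻¹ = adj(I−A) / det(I−A) ≈
  [   1.2046     0.0191     0.0765]
  [   0.5258     1.3576     0.4302]
  [   0.4780     0.3250     1.3002]
x = (I − A)⁻¹ d = adj(I−A)·d / det(I−A), with det(I−A) = 0.5230:
  x_F = (0.6300·390 + 0.0100·250 + 0.0400·80) / 0.5230 = 251.40 / 0.5230 ≈ 480.7
  x_G = (0.2750·390 + 0.7100·250 + 0.2250·80) / 0.5230 = 302.75 / 0.5230 ≈ 578.9
  x_P = (0.2500·390 + 0.1700·250 + 0.6800·80) / 0.5230 = 194.40 / 0.5230 ≈ 371.7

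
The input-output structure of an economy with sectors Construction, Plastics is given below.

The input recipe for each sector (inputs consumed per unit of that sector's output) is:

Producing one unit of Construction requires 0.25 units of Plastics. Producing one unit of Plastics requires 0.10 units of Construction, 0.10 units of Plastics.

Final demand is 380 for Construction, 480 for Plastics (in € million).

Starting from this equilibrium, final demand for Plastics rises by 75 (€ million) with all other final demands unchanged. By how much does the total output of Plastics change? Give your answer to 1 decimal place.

Δx_P = 85.7

I − A =
  [   1.00    -0.10]
  [  -0.25     0.90]
det(I−A) = (1.00)(0.90) − (-0.10)(-0.25) = 0.8750
adj(I−A) = [[0.90, 0.10], [0.25, 1.00]]
(I − A)⁻¹ = adj(I−A) / det(I−A) ≈
  [   1.0286     0.1143]
  [   0.2857     1.1429]
Δx = (I − A)⁻¹ Δd with Δd having +75 in the Plastics component and 0 elsewhere.
So Δx_P = L_PP · (+75), where L_PP = adj(I−A)_PP / det(I−A) = 1.00 / 0.8750.
Δx_P = 1.00 × (+75) / 0.8750 = 75.00 / 0.8750 ≈ 85.7.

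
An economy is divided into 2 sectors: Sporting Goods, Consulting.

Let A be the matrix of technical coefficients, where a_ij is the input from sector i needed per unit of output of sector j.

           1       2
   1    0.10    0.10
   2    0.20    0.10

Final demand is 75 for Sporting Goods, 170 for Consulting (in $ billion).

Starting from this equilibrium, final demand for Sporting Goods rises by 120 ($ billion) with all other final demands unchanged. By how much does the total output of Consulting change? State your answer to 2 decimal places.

Δx_2 = 30.38

I − A =
  [   0.90    -0.10]
  [  -0.20     0.90]
det(I−A) = (0.90)(0.90) − (-0.10)(-0.20) = 0.7900
adj(I−A) = [[0.90, 0.10], [0.20, 0.90]]
(I − A)⁻¹ = adj(I−A) / det(I−A) ≈
  [   1.1392     0.1266]
  [   0.2532     1.1392]
Δx = (I − A)⁻¹ Δd with Δd having +120 in the Sporting Goods component and 0 elsewhere.
So Δx_2 = L_21 · (+120), where L_21 = adj(I−A)_21 / det(I−A) = 0.20 / 0.7900.
Δx_2 = 0.20 × (+120) / 0.7900 = 24.00 / 0.7900 ≈ 30.38.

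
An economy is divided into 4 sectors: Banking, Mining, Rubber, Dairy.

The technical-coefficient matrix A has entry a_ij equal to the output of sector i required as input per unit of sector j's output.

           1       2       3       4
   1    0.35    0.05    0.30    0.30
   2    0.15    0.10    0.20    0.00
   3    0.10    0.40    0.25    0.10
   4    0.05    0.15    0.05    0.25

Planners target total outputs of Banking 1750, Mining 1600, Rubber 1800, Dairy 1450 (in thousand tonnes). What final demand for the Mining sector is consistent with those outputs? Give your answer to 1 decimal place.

d_2 = 817.5

I − A =
  [   0.65    -0.05    -0.30    -0.30]
  [  -0.15     0.90    -0.20     0.00]
  [  -0.10    -0.40     0.75    -0.10]
  [  -0.05    -0.15    -0.05     0.75]
d = (I − A) x:
  d_1 = (+0.65)·1750 + (-0.05)·1600 + (-0.30)·1800 + (-0.30)·1450 = 82.5
  d_2 = (-0.15)·1750 + (+0.90)·1600 + (-0.20)·1800 + (+0.00)·1450 = 817.5
  d_3 = (-0.10)·1750 + (-0.40)·1600 + (+0.75)·1800 + (-0.10)·1450 = 390.0
  d_4 = (-0.05)·1750 + (-0.15)·1600 + (-0.05)·1800 + (+0.75)·1450 = 670.0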